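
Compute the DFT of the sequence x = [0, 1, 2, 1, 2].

X[k] = Σ(n=0 to 4) x[n] · ω_5^(nk)
where ω_5 = e^(-2πi/5)

Computing each X[k]:
X[0] = 6
X[1] = -1.5000+0.3633i
X[2] = -1.5000+1.5388i
X[3] = -1.5000-1.5388i
X[4] = -1.5000-0.3633i

X = [6, -1.5000+0.3633i, -1.5000+1.5388i, -1.5000-1.5388i, -1.5000-0.3633i]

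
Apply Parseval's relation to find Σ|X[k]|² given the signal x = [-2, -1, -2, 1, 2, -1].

Parseval: Σ|x[n]|² = (1/N)Σ|X[k]|², so Σ|X[k]|² = N·Σ|x[n]|² = 6·15.0000

Σ|X[k]|² = N·Σ|x[n]|² = 6·15.0000 = 90.0000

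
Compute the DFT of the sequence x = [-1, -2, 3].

X[k] = Σ(n=0 to 2) x[n] · ω_3^(nk)
where ω_3 = e^(-2πi/3)

Computing each X[k]:
X[0] = 0
X[1] = -1.5000+4.3301i
X[2] = -1.5000-4.3301i

X = [0, -1.5000+4.3301i, -1.5000-4.3301i]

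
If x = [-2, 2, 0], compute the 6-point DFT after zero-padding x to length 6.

Original 3-point DFT: [0, -3.0000-1.7321i, -3.0000+1.7321i]
Zero-padded 6-point DFT provides frequency interpolation.

DFT_6([x, 0, ...]) = [0, -1.0000-1.7321i, -3.0000-1.7321i, -4, -3.0000+1.7321i, -1.0000+1.7321i]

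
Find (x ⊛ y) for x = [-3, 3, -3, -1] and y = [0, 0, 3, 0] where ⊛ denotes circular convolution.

(x ⊛ y)[n] = Σ(m=0 to 3) x[m] · y[(n-m) mod 4]

Computing each output sample:
(x ⊛ y)[0] = -9
(x ⊛ y)[1] = -3
(x ⊛ y)[2] = -9
(x ⊛ y)[3] = 9

x ⊛ y = [-9, -3, -9, 9]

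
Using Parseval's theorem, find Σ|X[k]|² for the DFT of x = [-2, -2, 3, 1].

Parseval: Σ|x[n]|² = (1/N)Σ|X[k]|², so Σ|X[k]|² = N·Σ|x[n]|² = 4·18.0000

Σ|X[k]|² = N·Σ|x[n]|² = 4·18.0000 = 72.0000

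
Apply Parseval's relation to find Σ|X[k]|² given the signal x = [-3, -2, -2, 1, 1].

Parseval: Σ|x[n]|² = (1/N)Σ|X[k]|², so Σ|X[k]|² = N·Σ|x[n]|² = 5·19.0000

Σ|X[k]|² = N·Σ|x[n]|² = 5·19.0000 = 95.0000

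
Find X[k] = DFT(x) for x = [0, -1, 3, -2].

X[k] = Σ(n=0 to 3) x[n] · ω_4^(nk)
where ω_4 = e^(-2πi/4)

Computing each X[k]:
X[0] = 0
X[1] = -3-1i
X[2] = 6
X[3] = -3+1i

X = [0, -3-1i, 6, -3+1i]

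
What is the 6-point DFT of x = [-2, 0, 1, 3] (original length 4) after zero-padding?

Original 4-point DFT: [2, -3+3i, -4, -3-3i]
Zero-padded 6-point DFT provides frequency interpolation.

DFT_6([x, 0, ...]) = [2, -5.5000-0.8660i, 0.5000+0.8660i, -4, 0.5000-0.8660i, -5.5000+0.8660i]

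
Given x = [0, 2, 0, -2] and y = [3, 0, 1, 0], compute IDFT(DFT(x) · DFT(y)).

(x ⊛ y)[n] = Σ(m=0 to 3) x[m] · y[(n-m) mod 4]

Computing each output sample:
(x ⊛ y)[0] = 0
(x ⊛ y)[1] = 4
(x ⊛ y)[2] = 0
(x ⊛ y)[3] = -4

x ⊛ y = [0, 4, 0, -4]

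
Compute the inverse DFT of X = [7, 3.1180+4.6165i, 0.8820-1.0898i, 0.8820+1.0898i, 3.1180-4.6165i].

x[n] = (1/5) Σ(k=0 to 4) X[k] · e^(2πikn/5)

Computing each x[n]:
x[0] = 3
x[1] = 0
x[2] = -1
x[3] = 2
x[4] = 3

x = [3, 0, -1, 2, 3]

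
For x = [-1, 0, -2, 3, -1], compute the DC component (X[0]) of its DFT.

X[0] = Σ(n=0 to 4) x[n] · ω_5^0 = Σ x[n]
= (-1) + (0) + (-2) + (3) + (-1)

X[0] = -1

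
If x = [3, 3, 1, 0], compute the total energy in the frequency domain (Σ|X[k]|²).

Parseval: Σ|x[n]|² = (1/N)Σ|X[k]|², so Σ|X[k]|² = N·Σ|x[n]|² = 4·19.0000

Σ|X[k]|² = N·Σ|x[n]|² = 4·19.0000 = 76.0000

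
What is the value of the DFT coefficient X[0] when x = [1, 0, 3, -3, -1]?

X[0] = Σ(n=0 to 4) x[n] · ω_5^0 = Σ x[n]
= (1) + (0) + (3) + (-3) + (-1)

X[0] = 0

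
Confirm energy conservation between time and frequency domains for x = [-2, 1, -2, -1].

Time domain:
Σ|x[n]|² = |-2|² + |1|² + |-2|² + |-1|² = 10.0000

Frequency domain:
(1/4)Σ|X[k]|² = (1/4)(|-4|² + |-2i|² + |-4|² + |2i|²) = (1/4)·40.0000 = 10.0000

Both sides agree, confirming Parseval's theorem.

Σ|x[n]|² = (1/N)Σ|X[k]|² = 10.0000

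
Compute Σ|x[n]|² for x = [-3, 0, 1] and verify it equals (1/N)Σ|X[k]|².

Time domain:
Σ|x[n]|² = |-3|² + |0|² + |1|² = 10.0000

Frequency domain:
(1/3)Σ|X[k]|² = (1/3)(|-2|² + |-3.5000+0.8660i|² + |-3.5000-0.8660i|²) = (1/3)·30.0000 = 10.0000

Both sides agree, confirming Parseval's theorem.

Σ|x[n]|² = (1/N)Σ|X[k]|² = 10.0000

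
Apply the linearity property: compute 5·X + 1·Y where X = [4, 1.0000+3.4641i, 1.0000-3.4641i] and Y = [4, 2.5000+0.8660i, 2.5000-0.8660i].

By linearity: DFT(5x + 1y) = 5·DFT(x) + 1·DFT(y)
= 5·[4, 1.0000+3.4641i, 1.0000-3.4641i] + 1·[4, 2.5000+0.8660i, 2.5000-0.8660i]

Computing element-wise:
Z[0] = 5·(4) + 1·(4) = 24
Z[1] = 5·(1.0000+3.4641i) + 1·(2.5000+0.8660i) = 7.5000+18.1865i
Z[2] = 5·(1.0000-3.4641i) + 1·(2.5000-0.8660i) = 7.5000-18.1865i

DFT(5x + 1y) = 5·X + 1·Y = [24, 7.5000+18.1865i, 7.5000-18.1865i]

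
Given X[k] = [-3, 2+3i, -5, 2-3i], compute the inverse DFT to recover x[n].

x[n] = (1/4) Σ(k=0 to 3) X[k] · e^(2πikn/4)

Computing each x[n]:
x[0] = -1
x[1] = -1
x[2] = -3
x[3] = 2

x = [-1, -1, -3, 2]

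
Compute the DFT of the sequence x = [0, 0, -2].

X[k] = Σ(n=0 to 2) x[n] · ω_3^(nk)
where ω_3 = e^(-2πi/3)

Computing each X[k]:
X[0] = -2
X[1] = 1.0000-1.7321i
X[2] = 1.0000+1.7321i

X = [-2, 1.0000-1.7321i, 1.0000+1.7321i]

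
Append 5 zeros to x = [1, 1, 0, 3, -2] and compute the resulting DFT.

Original 5-point DFT: [3, -1.7361-1.0898i, 2.7361-4.6165i, 2.7361+4.6165i, -1.7361+1.0898i]
Zero-padded 10-point DFT provides frequency interpolation.

DFT_10([x, 0, ...]) = [3, 2.5000-2.2654i, -1.7361-1.0898i, 2.5000+2.7144i, 2.7361-4.6165i, -5, 2.7361+4.6165i, 2.5000-2.7144i, -1.7361+1.0898i, 2.5000+2.2654i]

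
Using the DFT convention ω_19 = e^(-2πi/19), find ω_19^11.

ω_19^11 = e^(-2πi·11/19)
= cos(-2π·11/19) + i·sin(-2π·11/19)
= cos(-22π/19) + i·sin(-22π/19)

ω_19^11 = cos(-22π/19) + i·sin(-22π/19) = -0.8795+0.4759i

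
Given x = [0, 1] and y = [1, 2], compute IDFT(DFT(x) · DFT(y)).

(x ⊛ y)[n] = Σ(m=0 to 1) x[m] · y[(n-m) mod 2]

Computing each output sample:
(x ⊛ y)[0] = 2
(x ⊛ y)[1] = 1

x ⊛ y = [2, 1]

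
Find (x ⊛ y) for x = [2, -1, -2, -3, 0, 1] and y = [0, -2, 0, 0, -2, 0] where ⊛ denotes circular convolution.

(x ⊛ y)[n] = Σ(m=0 to 5) x[m] · y[(n-m) mod 6]

Computing each output sample:
(x ⊛ y)[0] = 2
(x ⊛ y)[1] = 2
(x ⊛ y)[2] = 2
(x ⊛ y)[3] = 2
(x ⊛ y)[4] = 2
(x ⊛ y)[5] = 2

x ⊛ y = [2, 2, 2, 2, 2, 2]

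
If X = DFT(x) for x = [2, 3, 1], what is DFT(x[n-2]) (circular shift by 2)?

Time shift by 2: X_shifted[k] = ω_3^(2k) · X[k]
Shifted x = [3, 1, 2]

DFT(x[n-2]) = [6, 1.5000+0.8660i, 1.5000-0.8660i]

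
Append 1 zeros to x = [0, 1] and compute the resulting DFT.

Original 2-point DFT: [1, -1]
Zero-padded 3-point DFT provides frequency interpolation.

DFT_3([x, 0, ...]) = [1, -0.5000-0.8660i, -0.5000+0.8660i]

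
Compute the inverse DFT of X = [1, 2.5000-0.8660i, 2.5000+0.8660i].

x[n] = (1/3) Σ(k=0 to 2) X[k] · e^(2πikn/3)

Computing each x[n]:
x[0] = 2
x[1] = 0
x[2] = -1

x = [2, 0, -1]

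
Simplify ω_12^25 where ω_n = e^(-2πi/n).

Since ω_12^12 = 1, powers reduce modulo 12.
25 mod 12 = 1
So ω_12^25 = ω_12^1 = e^(-2πi·1/12)

ω_12^25 = ω_12^1 = 0.8660-0.5000i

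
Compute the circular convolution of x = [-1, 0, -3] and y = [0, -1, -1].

(x ⊛ y)[n] = Σ(m=0 to 2) x[m] · y[(n-m) mod 3]

Computing each output sample:
(x ⊛ y)[0] = 3
(x ⊛ y)[1] = 4
(x ⊛ y)[2] = 1

x ⊛ y = [3, 4, 1]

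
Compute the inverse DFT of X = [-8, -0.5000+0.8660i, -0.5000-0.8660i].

x[n] = (1/3) Σ(k=0 to 2) X[k] · e^(2πikn/3)

Computing each x[n]:
x[0] = -3
x[1] = -3
x[2] = -2

x = [-3, -3, -2]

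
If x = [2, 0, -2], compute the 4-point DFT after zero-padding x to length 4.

Original 3-point DFT: [0, 3.0000-1.7321i, 3.0000+1.7321i]
Zero-padded 4-point DFT provides frequency interpolation.

DFT_4([x, 0, ...]) = [0, 4, 0, 4]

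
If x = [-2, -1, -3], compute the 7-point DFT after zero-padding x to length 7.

Original 3-point DFT: [-6, -1.7321i, 1.7321i]
Zero-padded 7-point DFT provides frequency interpolation.

DFT_7([x, 0, ...]) = [-6, -1.9559+3.7066i, 0.9254-0.3267i, -2.9695-1.9116i, -2.9695+1.9116i, 0.9254+0.3267i, -1.9559-3.7066i]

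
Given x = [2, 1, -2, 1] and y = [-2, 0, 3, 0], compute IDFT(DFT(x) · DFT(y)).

(x ⊛ y)[n] = Σ(m=0 to 3) x[m] · y[(n-m) mod 4]

Computing each output sample:
(x ⊛ y)[0] = -10
(x ⊛ y)[1] = 1
(x ⊛ y)[2] = 10
(x ⊛ y)[3] = 1

x ⊛ y = [-10, 1, 10, 1]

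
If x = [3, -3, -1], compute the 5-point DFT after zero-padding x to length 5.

Original 3-point DFT: [-1, 5.0000+1.7321i, 5.0000-1.7321i]
Zero-padded 5-point DFT provides frequency interpolation.

DFT_5([x, 0, ...]) = [-1, 2.8820+3.4410i, 5.1180+0.8123i, 5.1180-0.8123i, 2.8820-3.4410i]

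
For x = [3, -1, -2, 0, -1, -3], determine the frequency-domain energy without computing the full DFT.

Parseval: Σ|x[n]|² = (1/N)Σ|X[k]|², so Σ|X[k]|² = N·Σ|x[n]|² = 6·24.0000

Σ|X[k]|² = N·Σ|x[n]|² = 6·24.0000 = 144.0000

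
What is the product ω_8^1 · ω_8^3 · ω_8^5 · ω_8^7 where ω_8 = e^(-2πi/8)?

The primitive 8th roots of unity are ω_8^k for k coprime to 8: k ∈ {1, 3, 5, 7}
Their product equals the constant term of the cyclotomic polynomial Φ_8(x) up to sign.
For n ≥ 3, the product of all primitive nth roots of unity is 1. (For n=1 it is 1; for n=2 it is -1.)

1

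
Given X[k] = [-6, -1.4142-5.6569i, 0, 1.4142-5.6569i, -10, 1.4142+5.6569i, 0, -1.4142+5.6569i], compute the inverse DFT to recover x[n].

x[n] = (1/8) Σ(k=0 to 7) X[k] · e^(2πikn/8)

Computing each x[n]:
x[0] = -2
x[1] = 2
x[2] = -2
x[3] = 3
x[4] = -2
x[5] = -1
x[6] = -2
x[7] = -2

x = [-2, 2, -2, 3, -2, -1, -2, -2]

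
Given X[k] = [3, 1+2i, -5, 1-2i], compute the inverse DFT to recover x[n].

x[n] = (1/4) Σ(k=0 to 3) X[k] · e^(2πikn/4)

Computing each x[n]:
x[0] = 0
x[1] = 1
x[2] = -1
x[3] = 3

x = [0, 1, -1, 3]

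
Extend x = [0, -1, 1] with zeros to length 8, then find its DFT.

Original 3-point DFT: [0, 1.7321i, -1.7321i]
Zero-padded 8-point DFT provides frequency interpolation.

DFT_8([x, 0, ...]) = [0, -0.7071-0.2929i, -1+1i, 0.7071+1.7071i, 2, 0.7071-1.7071i, -1-1i, -0.7071+0.2929i]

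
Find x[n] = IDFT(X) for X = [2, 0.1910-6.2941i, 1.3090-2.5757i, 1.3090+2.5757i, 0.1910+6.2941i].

x[n] = (1/5) Σ(k=0 to 4) X[k] · e^(2πikn/5)

Computing each x[n]:
x[0] = 1
x[1] = 3
x[2] = 1
x[3] = 0
x[4] = -3

x = [1, 3, 1, 0, -3]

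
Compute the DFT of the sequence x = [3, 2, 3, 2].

X[k] = Σ(n=0 to 3) x[n] · ω_4^(nk)
where ω_4 = e^(-2πi/4)

Computing each X[k]:
X[0] = 10
X[1] = 0
X[2] = 2
X[3] = 0

X = [10, 0, 2, 0]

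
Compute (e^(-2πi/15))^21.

Since ω_15^15 = 1, powers reduce modulo 15.
21 mod 15 = 6
So ω_15^21 = ω_15^6 = e^(-2πi·6/15)

ω_15^21 = ω_15^6 = -0.8090-0.5878i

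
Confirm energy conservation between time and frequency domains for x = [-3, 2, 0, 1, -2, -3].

Time domain:
Σ|x[n]|² = |-3|² + |2|² + |0|² + |1|² + |-2|² + |-3|² = 27.0000

Frequency domain:
(1/6)Σ|X[k]|² = (1/6)(|-5|² + |-3.5000-6.0622i|² + |-0.5000-2.5981i|² + |-5|² + |-0.5000+2.5981i|² + |-3.5000+6.0622i|²) = (1/6)·162.0000 = 27.0000

Both sides agree, confirming Parseval's theorem.

Σ|x[n]|² = (1/N)Σ|X[k]|² = 27.0000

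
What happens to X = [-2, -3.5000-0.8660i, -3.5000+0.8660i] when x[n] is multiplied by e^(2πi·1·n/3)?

Modulation property: DFT(ω_3^(-1n)·x[n]) = X[(k-1) mod 3], so circularly shift X by 1 positions.

X[k-1] = [-3.5000+0.8660i, -2, -3.5000-0.8660i]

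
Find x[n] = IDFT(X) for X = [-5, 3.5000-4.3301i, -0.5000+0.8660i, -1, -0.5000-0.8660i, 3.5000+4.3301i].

x[n] = (1/6) Σ(k=0 to 5) X[k] · e^(2πikn/6)

Computing each x[n]:
x[0] = 0
x[1] = 1
x[2] = 0
x[3] = -2
x[4] = -3
x[5] = -1

x = [0, 1, 0, -2, -3, -1]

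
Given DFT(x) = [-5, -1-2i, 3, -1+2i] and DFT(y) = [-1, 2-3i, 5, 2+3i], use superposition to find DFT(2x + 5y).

By linearity: DFT(2x + 5y) = 2·DFT(x) + 5·DFT(y)
= 2·[-5, -1-2i, 3, -1+2i] + 5·[-1, 2-3i, 5, 2+3i]

Computing element-wise:
Z[0] = 2·(-5) + 5·(-1) = -15
Z[1] = 2·(-1-2i) + 5·(2-3i) = 8-19i
Z[2] = 2·(3) + 5·(5) = 31
Z[3] = 2·(-1+2i) + 5·(2+3i) = 8+19i

DFT(2x + 5y) = 2·X + 5·Y = [-15, 8-19i, 31, 8+19i]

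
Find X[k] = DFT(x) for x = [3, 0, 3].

X[k] = Σ(n=0 to 2) x[n] · ω_3^(nk)
where ω_3 = e^(-2πi/3)

Computing each X[k]:
X[0] = 6
X[1] = 1.5000+2.5981i
X[2] = 1.5000-2.5981i

X = [6, 1.5000+2.5981i, 1.5000-2.5981i]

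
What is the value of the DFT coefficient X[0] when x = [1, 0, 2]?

X[0] = Σ(n=0 to 2) x[n] · ω_3^0 = Σ x[n]
= (1) + (0) + (2)

X[0] = 3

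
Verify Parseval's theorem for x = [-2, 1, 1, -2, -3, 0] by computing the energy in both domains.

Time domain:
Σ|x[n]|² = |-2|² + |1|² + |1|² + |-2|² + |-3|² + |0|² = 19.0000

Frequency domain:
(1/6)Σ|X[k]|² = (1/6)(|-5|² + |1.5000-4.3301i|² + |-3.5000+2.5981i|² + |-3|² + |-3.5000-2.5981i|² + |1.5000+4.3301i|²) = (1/6)·114.0000 = 19.0000

Both sides agree, confirming Parseval's theorem.

Σ|x[n]|² = (1/N)Σ|X[k]|² = 19.0000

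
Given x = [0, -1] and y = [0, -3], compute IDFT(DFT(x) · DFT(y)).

(x ⊛ y)[n] = Σ(m=0 to 1) x[m] · y[(n-m) mod 2]

Computing each output sample:
(x ⊛ y)[0] = 3
(x ⊛ y)[1] = 0

x ⊛ y = [3, 0]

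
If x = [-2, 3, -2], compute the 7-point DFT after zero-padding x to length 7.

Original 3-point DFT: [-1, -2.5000-4.3301i, -2.5000+4.3301i]
Zero-padded 7-point DFT provides frequency interpolation.

DFT_7([x, 0, ...]) = [-1, 0.3155-0.3956i, -0.8656-3.7926i, -5.9499-2.8653i, -5.9499+2.8653i, -0.8656+3.7926i, 0.3155+0.3956i]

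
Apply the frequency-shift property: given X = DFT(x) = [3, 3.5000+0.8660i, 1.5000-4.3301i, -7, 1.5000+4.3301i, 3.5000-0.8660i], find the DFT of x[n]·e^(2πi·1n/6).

Modulation property: DFT(ω_6^(-1n)·x[n]) = X[(k-1) mod 6], so circularly shift X by 1 positions.

X[k-1] = [3.5000-0.8660i, 3, 3.5000+0.8660i, 1.5000-4.3301i, -7, 1.5000+4.3301i]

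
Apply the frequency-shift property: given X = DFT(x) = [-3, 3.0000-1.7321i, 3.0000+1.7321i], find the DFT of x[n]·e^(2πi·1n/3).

Modulation property: DFT(ω_3^(-1n)·x[n]) = X[(k-1) mod 3], so circularly shift X by 1 positions.

X[k-1] = [3.0000+1.7321i, -3, 3.0000-1.7321i]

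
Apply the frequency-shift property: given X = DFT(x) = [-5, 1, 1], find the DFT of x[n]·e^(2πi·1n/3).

Modulation property: DFT(ω_3^(-1n)·x[n]) = X[(k-1) mod 3], so circularly shift X by 1 positions.

X[k-1] = [1, -5, 1]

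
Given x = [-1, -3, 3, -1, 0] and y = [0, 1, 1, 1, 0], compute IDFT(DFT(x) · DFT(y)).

(x ⊛ y)[n] = Σ(m=0 to 4) x[m] · y[(n-m) mod 5]

Computing each output sample:
(x ⊛ y)[0] = 2
(x ⊛ y)[1] = -2
(x ⊛ y)[2] = -4
(x ⊛ y)[3] = -1
(x ⊛ y)[4] = -1

x ⊛ y = [2, -2, -4, -1, -1]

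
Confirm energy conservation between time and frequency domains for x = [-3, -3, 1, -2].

Time domain:
Σ|x[n]|² = |-3|² + |-3|² + |1|² + |-2|² = 23.0000

Frequency domain:
(1/4)Σ|X[k]|² = (1/4)(|-7|² + |-4+1i|² + |3|² + |-4-1i|²) = (1/4)·92.0000 = 23.0000

Both sides agree, confirming Parseval's theorem.

Σ|x[n]|² = (1/N)Σ|X[k]|² = 23.0000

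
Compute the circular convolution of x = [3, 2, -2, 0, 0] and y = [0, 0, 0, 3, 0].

(x ⊛ y)[n] = Σ(m=0 to 4) x[m] · y[(n-m) mod 5]

Computing each output sample:
(x ⊛ y)[0] = -6
(x ⊛ y)[1] = 0
(x ⊛ y)[2] = 0
(x ⊛ y)[3] = 9
(x ⊛ y)[4] = 6

x ⊛ y = [-6, 0, 0, 9, 6]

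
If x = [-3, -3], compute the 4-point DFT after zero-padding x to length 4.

Original 2-point DFT: [-6, 0]
Zero-padded 4-point DFT provides frequency interpolation.

DFT_4([x, 0, ...]) = [-6, -3+3i, 0, -3-3i]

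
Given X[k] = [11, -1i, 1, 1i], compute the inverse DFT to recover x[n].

x[n] = (1/4) Σ(k=0 to 3) X[k] · e^(2πikn/4)

Computing each x[n]:
x[0] = 3
x[1] = 3
x[2] = 3
x[3] = 2

x = [3, 3, 3, 2]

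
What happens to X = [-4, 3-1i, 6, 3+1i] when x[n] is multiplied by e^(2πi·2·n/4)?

Modulation property: DFT(ω_4^(-2n)·x[n]) = X[(k-2) mod 4], so circularly shift X by 2 positions.

X[k-2] = [6, 3+1i, -4, 3-1i]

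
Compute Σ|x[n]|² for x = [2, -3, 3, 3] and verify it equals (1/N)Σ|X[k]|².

Time domain:
Σ|x[n]|² = |2|² + |-3|² + |3|² + |3|² = 31.0000

Frequency domain:
(1/4)Σ|X[k]|² = (1/4)(|5|² + |-1+6i|² + |5|² + |-1-6i|²) = (1/4)·124.0000 = 31.0000

Both sides agree, confirming Parseval's theorem.

Σ|x[n]|² = (1/N)Σ|X[k]|² = 31.0000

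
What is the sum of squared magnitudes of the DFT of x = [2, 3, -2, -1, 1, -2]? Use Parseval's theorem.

Parseval: Σ|x[n]|² = (1/N)Σ|X[k]|², so Σ|X[k]|² = N·Σ|x[n]|² = 6·23.0000

Σ|X[k]|² = N·Σ|x[n]|² = 6·23.0000 = 138.0000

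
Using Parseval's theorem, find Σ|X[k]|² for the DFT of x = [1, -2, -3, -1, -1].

Parseval: Σ|x[n]|² = (1/N)Σ|X[k]|², so Σ|X[k]|² = N·Σ|x[n]|² = 5·16.0000

Σ|X[k]|² = N·Σ|x[n]|² = 5·16.0000 = 80.0000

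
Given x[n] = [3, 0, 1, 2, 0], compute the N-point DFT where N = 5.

X[k] = Σ(n=0 to 4) x[n] · ω_5^(nk)
where ω_5 = e^(-2πi/5)

Computing each X[k]:
X[0] = 6
X[1] = 0.5729+0.5878i
X[2] = 3.9271-0.9511i
X[3] = 3.9271+0.9511i
X[4] = 0.5729-0.5878i

X = [6, 0.5729+0.5878i, 3.9271-0.9511i, 3.9271+0.9511i, 0.5729-0.5878i]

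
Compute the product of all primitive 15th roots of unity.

The primitive 15th roots of unity are ω_15^k for k coprime to 15: k ∈ {1, 2, 4, 7, 8, 11, 13, 14}
Their product equals the constant term of the cyclotomic polynomial Φ_15(x) up to sign.
For n ≥ 3, the product of all primitive nth roots of unity is 1. (For n=1 it is 1; for n=2 it is -1.)

1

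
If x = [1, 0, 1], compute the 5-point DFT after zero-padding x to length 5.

Original 3-point DFT: [2, 0.5000+0.8660i, 0.5000-0.8660i]
Zero-padded 5-point DFT provides frequency interpolation.

DFT_5([x, 0, ...]) = [2, 0.1910-0.5878i, 1.3090+0.9511i, 1.3090-0.9511i, 0.1910+0.5878i]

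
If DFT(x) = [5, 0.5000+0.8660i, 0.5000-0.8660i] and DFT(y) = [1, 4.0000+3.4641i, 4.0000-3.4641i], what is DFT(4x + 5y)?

By linearity: DFT(4x + 5y) = 4·DFT(x) + 5·DFT(y)
= 4·[5, 0.5000+0.8660i, 0.5000-0.8660i] + 5·[1, 4.0000+3.4641i, 4.0000-3.4641i]

Computing element-wise:
Z[0] = 4·(5) + 5·(1) = 25
Z[1] = 4·(0.5000+0.8660i) + 5·(4.0000+3.4641i) = 22.0000+20.7845i
Z[2] = 4·(0.5000-0.8660i) + 5·(4.0000-3.4641i) = 22.0000-20.7845i

DFT(4x + 5y) = 4·X + 5·Y = [25, 22.0000+20.7845i, 22.0000-20.7845i]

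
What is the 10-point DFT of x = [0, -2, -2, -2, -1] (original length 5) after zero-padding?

Original 5-point DFT: [-7, 2.3090+0.9511i, 1.1910+0.5878i, 1.1910-0.5878i, 2.3090-0.9511i]
Zero-padded 10-point DFT provides frequency interpolation.

DFT_10([x, 0, ...]) = [-7, -0.8090+5.5676i, 2.3090+0.9511i, 0.3090+0.5020i, 1.1910+0.5878i, 1, 1.1910-0.5878i, 0.3090-0.5020i, 2.3090-0.9511i, -0.8090-5.5676i]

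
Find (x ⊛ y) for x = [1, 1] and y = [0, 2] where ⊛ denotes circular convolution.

(x ⊛ y)[n] = Σ(m=0 to 1) x[m] · y[(n-m) mod 2]

Computing each output sample:
(x ⊛ y)[0] = 2
(x ⊛ y)[1] = 2

x ⊛ y = [2, 2]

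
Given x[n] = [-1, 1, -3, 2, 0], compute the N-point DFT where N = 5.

X[k] = Σ(n=0 to 4) x[n] · ω_5^(nk)
where ω_5 = e^(-2πi/5)

Computing each X[k]:
X[0] = -1
X[1] = 0.1180+1.9879i
X[2] = -2.1180-5.3431i
X[3] = -2.1180+5.3431i
X[4] = 0.1180-1.9879i

X = [-1, 0.1180+1.9879i, -2.1180-5.3431i, -2.1180+5.3431i, 0.1180-1.9879i]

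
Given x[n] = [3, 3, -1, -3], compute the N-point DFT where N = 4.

X[k] = Σ(n=0 to 3) x[n] · ω_4^(nk)
where ω_4 = e^(-2πi/4)

Computing each X[k]:
X[0] = 2
X[1] = 4-6i
X[2] = 2
X[3] = 4+6i

X = [2, 4-6i, 2, 4+6i]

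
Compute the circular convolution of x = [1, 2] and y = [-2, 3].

(x ⊛ y)[n] = Σ(m=0 to 1) x[m] · y[(n-m) mod 2]

Computing each output sample:
(x ⊛ y)[0] = 4
(x ⊛ y)[1] = -1

x ⊛ y = [4, -1]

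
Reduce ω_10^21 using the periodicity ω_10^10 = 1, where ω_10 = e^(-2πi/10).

Since ω_10^10 = 1, powers reduce modulo 10.
21 mod 10 = 1
So ω_10^21 = ω_10^1 = e^(-2πi·1/10)

ω_10^21 = ω_10^1 = 0.8090-0.5878i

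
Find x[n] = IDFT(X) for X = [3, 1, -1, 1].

x[n] = (1/4) Σ(k=0 to 3) X[k] · e^(2πikn/4)

Computing each x[n]:
x[0] = 1
x[1] = 1
x[2] = 0
x[3] = 1

x = [1, 1, 0, 1]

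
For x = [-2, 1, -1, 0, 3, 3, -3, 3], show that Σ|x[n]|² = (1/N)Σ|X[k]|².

Time domain:
Σ|x[n]|² = |-2|² + |1|² + |-1|² + |0|² + |3|² + |3|² + |-3|² + |3|² = 42.0000

Frequency domain:
(1/8)Σ|X[k]|² = (1/8)(|4|² + |-4.2929+1.5355i|² + |5-1i|² + |-5.7071+5.5355i|² + |-10|² + |-5.7071-5.5355i|² + |5+1i|² + |-4.2929-1.5355i|²) = (1/8)·336.0000 = 42.0000

Both sides agree, confirming Parseval's theorem.

Σ|x[n]|² = (1/N)Σ|X[k]|² = 42.0000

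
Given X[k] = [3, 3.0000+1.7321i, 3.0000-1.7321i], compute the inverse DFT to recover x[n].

x[n] = (1/3) Σ(k=0 to 2) X[k] · e^(2πikn/3)

Computing each x[n]:
x[0] = 3
x[1] = -1
x[2] = 1

x = [3, -1, 1]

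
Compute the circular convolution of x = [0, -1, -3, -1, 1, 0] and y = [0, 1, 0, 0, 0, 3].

(x ⊛ y)[n] = Σ(m=0 to 5) x[m] · y[(n-m) mod 6]

Computing each output sample:
(x ⊛ y)[0] = -3
(x ⊛ y)[1] = -9
(x ⊛ y)[2] = -4
(x ⊛ y)[3] = 0
(x ⊛ y)[4] = -1
(x ⊛ y)[5] = 1

x ⊛ y = [-3, -9, -4, 0, -1, 1]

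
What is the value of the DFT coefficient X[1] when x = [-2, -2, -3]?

X[1] = Σ(n=0 to 2) x[n] · ω_3^(1n) where ω_3 = e^(-2πi/3)
= (-2)·ω_3^0 + (-2)·ω_3^1 + (-3)·ω_3^2

X[1] = 0.5000-0.8660i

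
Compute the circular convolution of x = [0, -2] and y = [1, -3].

(x ⊛ y)[n] = Σ(m=0 to 1) x[m] · y[(n-m) mod 2]

Computing each output sample:
(x ⊛ y)[0] = 6
(x ⊛ y)[1] = -2

x ⊛ y = [6, -2]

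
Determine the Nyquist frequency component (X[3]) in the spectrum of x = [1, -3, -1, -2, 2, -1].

X[3] = Σ(n=0 to 5) x[n] · ω_6^(3n) where ω_6 = e^(-2πi/6)
= (1)·ω_6^0 + (-3)·ω_6^3 + (-1)·ω_6^6 + (-2)·ω_6^9 + (2)·ω_6^12 + (-1)·ω_6^15

X[3] = 8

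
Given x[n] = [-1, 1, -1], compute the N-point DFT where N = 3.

X[k] = Σ(n=0 to 2) x[n] · ω_3^(nk)
where ω_3 = e^(-2πi/3)

Computing each X[k]:
X[0] = -1
X[1] = -1.0000-1.7321i
X[2] = -1.0000+1.7321i

X = [-1, -1.0000-1.7321i, -1.0000+1.7321i]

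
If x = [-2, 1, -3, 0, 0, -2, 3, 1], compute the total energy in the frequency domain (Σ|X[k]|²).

Parseval: Σ|x[n]|² = (1/N)Σ|X[k]|², so Σ|X[k]|² = N·Σ|x[n]|² = 8·28.0000

Σ|X[k]|² = N·Σ|x[n]|² = 8·28.0000 = 224.0000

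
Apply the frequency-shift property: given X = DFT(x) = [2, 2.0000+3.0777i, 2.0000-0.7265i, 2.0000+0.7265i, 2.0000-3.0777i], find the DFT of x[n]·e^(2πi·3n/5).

Modulation property: DFT(ω_5^(-3n)·x[n]) = X[(k-3) mod 5], so circularly shift X by 3 positions.

X[k-3] = [2.0000-0.7265i, 2.0000+0.7265i, 2.0000-3.0777i, 2, 2.0000+3.0777i]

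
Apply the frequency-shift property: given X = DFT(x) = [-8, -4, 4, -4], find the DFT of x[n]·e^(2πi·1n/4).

Modulation property: DFT(ω_4^(-1n)·x[n]) = X[(k-1) mod 4], so circularly shift X by 1 positions.

X[k-1] = [-4, -8, -4, 4]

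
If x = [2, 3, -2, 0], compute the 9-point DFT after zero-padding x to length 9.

Original 4-point DFT: [3, 4-3i, -3, 4+3i]
Zero-padded 9-point DFT provides frequency interpolation.

DFT_9([x, 0, ...]) = [3, 3.9508+0.0413i, 4.4003-2.2704i, 1.5000-4.3301i, -2.3512-2.3116i, -2.3512+2.3116i, 1.5000+4.3301i, 4.4003+2.2704i, 3.9508-0.0413i]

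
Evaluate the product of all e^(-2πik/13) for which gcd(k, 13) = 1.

The primitive 13th roots of unity are ω_13^k for k coprime to 13: k ∈ {1, 2, 3, 4, 5, 6, 7, 8, 9, 10, 11, 12}
Their product equals the constant term of the cyclotomic polynomial Φ_13(x) up to sign.
For n ≥ 3, the product of all primitive nth roots of unity is 1. (For n=1 it is 1; for n=2 it is -1.)

1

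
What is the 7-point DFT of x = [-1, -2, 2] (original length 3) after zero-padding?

Original 3-point DFT: [-1, -1.0000+3.4641i, -1.0000-3.4641i]
Zero-padded 7-point DFT provides frequency interpolation.

DFT_7([x, 0, ...]) = [-1, -2.6920-0.3862i, -2.3569+2.8176i, 2.0489+2.4314i, 2.0489-2.4314i, -2.3569-2.8176i, -2.6920+0.3862i]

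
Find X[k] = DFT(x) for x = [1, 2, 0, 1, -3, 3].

X[k] = Σ(n=0 to 5) x[n] · ω_6^(nk)
where ω_6 = e^(-2πi/6)

Computing each X[k]:
X[0] = 4
X[1] = 4.0000-1.7321i
X[2] = 1.0000+3.4641i
X[3] = -8
X[4] = 1.0000-3.4641i
X[5] = 4.0000+1.7321i

X = [4, 4.0000-1.7321i, 1.0000+3.4641i, -8, 1.0000-3.4641i, 4.0000+1.7321i]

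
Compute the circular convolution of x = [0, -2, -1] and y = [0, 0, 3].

(x ⊛ y)[n] = Σ(m=0 to 2) x[m] · y[(n-m) mod 3]

Computing each output sample:
(x ⊛ y)[0] = -6
(x ⊛ y)[1] = -3
(x ⊛ y)[2] = 0

x ⊛ y = [-6, -3, 0]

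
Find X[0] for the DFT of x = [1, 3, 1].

X[0] = Σ(n=0 to 2) x[n] · ω_3^0 = Σ x[n]
= (1) + (3) + (1)

X[0] = 5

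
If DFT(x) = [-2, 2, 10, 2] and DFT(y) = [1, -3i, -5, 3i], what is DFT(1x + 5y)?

By linearity: DFT(1x + 5y) = 1·DFT(x) + 5·DFT(y)
= 1·[-2, 2, 10, 2] + 5·[1, -3i, -5, 3i]

Computing element-wise:
Z[0] = 1·(-2) + 5·(1) = 3
Z[1] = 1·(2) + 5·(-3i) = 2-15i
Z[2] = 1·(10) + 5·(-5) = -15
Z[3] = 1·(2) + 5·(3i) = 2+15i

DFT(1x + 5y) = 1·X + 5·Y = [3, 2-15i, -15, 2+15i]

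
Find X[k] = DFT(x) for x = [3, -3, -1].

X[k] = Σ(n=0 to 2) x[n] · ω_3^(nk)
where ω_3 = e^(-2πi/3)

Computing each X[k]:
X[0] = -1
X[1] = 5.0000+1.7321i
X[2] = 5.0000-1.7321i

X = [-1, 5.0000+1.7321i, 5.0000-1.7321i]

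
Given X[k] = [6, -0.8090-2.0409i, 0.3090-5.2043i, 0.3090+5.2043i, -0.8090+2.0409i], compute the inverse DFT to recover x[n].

x[n] = (1/5) Σ(k=0 to 4) X[k] · e^(2πikn/5)

Computing each x[n]:
x[0] = 1
x[1] = 3
x[2] = 0
x[3] = 3
x[4] = -1

x = [1, 3, 0, 3, -1]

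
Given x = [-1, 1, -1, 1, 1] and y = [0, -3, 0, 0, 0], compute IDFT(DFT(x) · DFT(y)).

(x ⊛ y)[n] = Σ(m=0 to 4) x[m] · y[(n-m) mod 5]

Computing each output sample:
(x ⊛ y)[0] = -3
(x ⊛ y)[1] = 3
(x ⊛ y)[2] = -3
(x ⊛ y)[3] = 3
(x ⊛ y)[4] = -3

x ⊛ y = [-3, 3, -3, 3, -3]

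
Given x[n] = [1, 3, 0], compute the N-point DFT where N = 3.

X[k] = Σ(n=0 to 2) x[n] · ω_3^(nk)
where ω_3 = e^(-2πi/3)

Computing each X[k]:
X[0] = 4
X[1] = -0.5000-2.5981i
X[2] = -0.5000+2.5981i

X = [4, -0.5000-2.5981i, -0.5000+2.5981i]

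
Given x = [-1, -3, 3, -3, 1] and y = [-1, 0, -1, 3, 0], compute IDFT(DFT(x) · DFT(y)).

(x ⊛ y)[n] = Σ(m=0 to 4) x[m] · y[(n-m) mod 5]

Computing each output sample:
(x ⊛ y)[0] = 13
(x ⊛ y)[1] = -7
(x ⊛ y)[2] = 1
(x ⊛ y)[3] = 3
(x ⊛ y)[4] = -13

x ⊛ y = [13, -7, 1, 3, -13]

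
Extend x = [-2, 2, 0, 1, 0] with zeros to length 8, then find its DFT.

Original 5-point DFT: [1, -2.1910-1.3143i, -3.3090-2.1266i, -3.3090+2.1266i, -2.1910+1.3143i]
Zero-padded 8-point DFT provides frequency interpolation.

DFT_8([x, 0, ...]) = [1, -1.2929-2.1213i, -2-1i, -2.7071-2.1213i, -5, -2.7071+2.1213i, -2+1i, -1.2929+2.1213i]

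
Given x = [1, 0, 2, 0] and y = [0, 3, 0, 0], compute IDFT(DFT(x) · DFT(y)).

(x ⊛ y)[n] = Σ(m=0 to 3) x[m] · y[(n-m) mod 4]

Computing each output sample:
(x ⊛ y)[0] = 0
(x ⊛ y)[1] = 3
(x ⊛ y)[2] = 0
(x ⊛ y)[3] = 6

x ⊛ y = [0, 3, 0, 6]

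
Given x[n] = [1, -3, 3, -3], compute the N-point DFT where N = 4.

X[k] = Σ(n=0 to 3) x[n] · ω_4^(nk)
where ω_4 = e^(-2πi/4)

Computing each X[k]:
X[0] = -2
X[1] = -2
X[2] = 10
X[3] = -2

X = [-2, -2, 10, -2]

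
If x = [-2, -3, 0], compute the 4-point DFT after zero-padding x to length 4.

Original 3-point DFT: [-5, -0.5000+2.5981i, -0.5000-2.5981i]
Zero-padded 4-point DFT provides frequency interpolation.

DFT_4([x, 0, ...]) = [-5, -2+3i, 1, -2-3i]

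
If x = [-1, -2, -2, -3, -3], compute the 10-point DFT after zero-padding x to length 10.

Original 5-point DFT: [-11, 1.5000-1.5388i, 1.5000+0.3633i, 1.5000-0.3633i, 1.5000+1.5388i]
Zero-padded 10-point DFT provides frequency interpolation.

DFT_10([x, 0, ...]) = [-11, 0.1180+7.6942i, 1.5000-1.5388i, -2.1180+1.8164i, 1.5000+0.3633i, -1, 1.5000-0.3633i, -2.1180-1.8164i, 1.5000+1.5388i, 0.1180-7.6942i]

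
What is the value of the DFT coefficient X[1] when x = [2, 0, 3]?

X[1] = Σ(n=0 to 2) x[n] · ω_3^(1n) where ω_3 = e^(-2πi/3)
= (2)·ω_3^0 + (0)·ω_3^1 + (3)·ω_3^2

X[1] = 0.5000+2.5981i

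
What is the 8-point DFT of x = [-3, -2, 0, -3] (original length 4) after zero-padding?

Original 4-point DFT: [-8, -3-1i, 2, -3+1i]
Zero-padded 8-point DFT provides frequency interpolation.

DFT_8([x, 0, ...]) = [-8, -2.2929+3.5355i, -3-1i, -3.7071+3.5355i, 2, -3.7071-3.5355i, -3+1i, -2.2929-3.5355i]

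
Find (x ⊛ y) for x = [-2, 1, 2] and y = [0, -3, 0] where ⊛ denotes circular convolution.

(x ⊛ y)[n] = Σ(m=0 to 2) x[m] · y[(n-m) mod 3]

Computing each output sample:
(x ⊛ y)[0] = -6
(x ⊛ y)[1] = 6
(x ⊛ y)[2] = -3

x ⊛ y = [-6, 6, -3]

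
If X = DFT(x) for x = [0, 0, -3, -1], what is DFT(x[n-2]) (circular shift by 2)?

Time shift by 2: X_shifted[k] = ω_4^(2k) · X[k]
Shifted x = [-3, -1, 0, 0]

DFT(x[n-2]) = [-4, -3+1i, -2, -3-1i]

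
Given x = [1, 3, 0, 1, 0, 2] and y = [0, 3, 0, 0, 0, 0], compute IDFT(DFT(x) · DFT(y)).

(x ⊛ y)[n] = Σ(m=0 to 5) x[m] · y[(n-m) mod 6]

Computing each output sample:
(x ⊛ y)[0] = 6
(x ⊛ y)[1] = 3
(x ⊛ y)[2] = 9
(x ⊛ y)[3] = 0
(x ⊛ y)[4] = 3
(x ⊛ y)[5] = 0

x ⊛ y = [6, 3, 9, 0, 3, 0]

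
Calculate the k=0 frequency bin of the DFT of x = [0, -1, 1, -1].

X[0] = Σ(n=0 to 3) x[n] · ω_4^0 = Σ x[n]
= (0) + (-1) + (1) + (-1)

X[0] = -1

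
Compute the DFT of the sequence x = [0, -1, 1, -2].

X[k] = Σ(n=0 to 3) x[n] · ω_4^(nk)
where ω_4 = e^(-2πi/4)

Computing each X[k]:
X[0] = -2
X[1] = -1-1i
X[2] = 4
X[3] = -1+1i

X = [-2, -1-1i, 4, -1+1i]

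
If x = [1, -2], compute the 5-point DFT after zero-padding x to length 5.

Original 2-point DFT: [-1, 3]
Zero-padded 5-point DFT provides frequency interpolation.

DFT_5([x, 0, ...]) = [-1, 0.3820+1.9021i, 2.6180+1.1756i, 2.6180-1.1756i, 0.3820-1.9021i]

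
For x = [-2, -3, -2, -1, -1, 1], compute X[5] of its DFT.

X[5] = Σ(n=0 to 5) x[n] · ω_6^(5n) where ω_6 = e^(-2πi/6)
= (-2)·ω_6^0 + (-3)·ω_6^5 + (-2)·ω_6^10 + (-1)·ω_6^15 + (-1)·ω_6^20 + (1)·ω_6^25

X[5] = -0.5000-4.3301i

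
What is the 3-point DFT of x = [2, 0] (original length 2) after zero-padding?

Original 2-point DFT: [2, 2]
Zero-padded 3-point DFT provides frequency interpolation.

DFT_3([x, 0, ...]) = [2, 2, 2]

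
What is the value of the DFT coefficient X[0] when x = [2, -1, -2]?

X[0] = Σ(n=0 to 2) x[n] · ω_3^0 = Σ x[n]
= (2) + (-1) + (-2)

X[0] = -1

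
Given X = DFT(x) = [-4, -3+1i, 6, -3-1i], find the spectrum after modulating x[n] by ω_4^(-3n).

Modulation property: DFT(ω_4^(-3n)·x[n]) = X[(k-3) mod 4], so circularly shift X by 3 positions.

X[k-3] = [-3+1i, 6, -3-1i, -4]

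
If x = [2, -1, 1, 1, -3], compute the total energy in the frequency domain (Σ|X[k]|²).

Parseval: Σ|x[n]|² = (1/N)Σ|X[k]|², so Σ|X[k]|² = N·Σ|x[n]|² = 5·16.0000

Σ|X[k]|² = N·Σ|x[n]|² = 5·16.0000 = 80.0000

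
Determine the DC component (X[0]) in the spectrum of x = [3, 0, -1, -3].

X[0] = Σ(n=0 to 3) x[n] · ω_4^0 = Σ x[n]
= (3) + (0) + (-1) + (-3)

X[0] = -1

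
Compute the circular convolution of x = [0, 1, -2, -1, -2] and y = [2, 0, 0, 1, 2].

(x ⊛ y)[n] = Σ(m=0 to 4) x[m] · y[(n-m) mod 5]

Computing each output sample:
(x ⊛ y)[0] = 0
(x ⊛ y)[1] = -3
(x ⊛ y)[2] = -8
(x ⊛ y)[3] = -6
(x ⊛ y)[4] = -3

x ⊛ y = [0, -3, -8, -6, -3]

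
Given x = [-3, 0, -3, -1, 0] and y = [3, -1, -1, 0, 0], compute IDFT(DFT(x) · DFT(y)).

(x ⊛ y)[n] = Σ(m=0 to 4) x[m] · y[(n-m) mod 5]

Computing each output sample:
(x ⊛ y)[0] = -8
(x ⊛ y)[1] = 3
(x ⊛ y)[2] = -6
(x ⊛ y)[3] = 0
(x ⊛ y)[4] = 4

x ⊛ y = [-8, 3, -6, 0, 4]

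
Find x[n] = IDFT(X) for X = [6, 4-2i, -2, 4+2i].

x[n] = (1/4) Σ(k=0 to 3) X[k] · e^(2πikn/4)

Computing each x[n]:
x[0] = 3
x[1] = 3
x[2] = -1
x[3] = 1

x = [3, 3, -1, 1]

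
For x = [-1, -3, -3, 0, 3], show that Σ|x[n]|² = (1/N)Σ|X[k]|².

Time domain:
Σ|x[n]|² = |-1|² + |-3|² + |-3|² + |0|² + |3|² = 28.0000

Frequency domain:
(1/5)Σ|X[k]|² = (1/5)(|-4|² + |1.4271+7.4697i|² + |-1.9271+0.6735i|² + |-1.9271-0.6735i|² + |1.4271-7.4697i|²) = (1/5)·140.0000 = 28.0000

Both sides agree, confirming Parseval's theorem.

Σ|x[n]|² = (1/N)Σ|X[k]|² = 28.0000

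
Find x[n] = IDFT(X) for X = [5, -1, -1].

x[n] = (1/3) Σ(k=0 to 2) X[k] · e^(2πikn/3)

Computing each x[n]:
x[0] = 1
x[1] = 2
x[2] = 2

x = [1, 2, 2]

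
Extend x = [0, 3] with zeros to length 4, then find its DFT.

Original 2-point DFT: [3, -3]
Zero-padded 4-point DFT provides frequency interpolation.

DFT_4([x, 0, ...]) = [3, -3i, -3, 3i]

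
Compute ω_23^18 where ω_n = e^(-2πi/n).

ω_23^18 = e^(-2πi·18/23)
= cos(-2π·18/23) + i·sin(-2π·18/23)
= cos(-36π/23) + i·sin(-36π/23)

ω_23^18 = cos(-36π/23) + i·sin(-36π/23) = 0.2035+0.9791i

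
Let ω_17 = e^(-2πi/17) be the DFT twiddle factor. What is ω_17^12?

ω_17^12 = e^(-2πi·12/17)
= cos(-2π·12/17) + i·sin(-2π·12/17)
= cos(-24π/17) + i·sin(-24π/17)

ω_17^12 = cos(-24π/17) + i·sin(-24π/17) = -0.2737+0.9618i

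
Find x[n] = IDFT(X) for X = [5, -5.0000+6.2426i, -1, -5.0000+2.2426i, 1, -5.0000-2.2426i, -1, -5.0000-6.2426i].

x[n] = (1/8) Σ(k=0 to 7) X[k] · e^(2πikn/8)

Computing each x[n]:
x[0] = -2
x[1] = -1
x[2] = 0
x[3] = -1
x[4] = 3
x[5] = 2
x[6] = 2
x[7] = 2

x = [-2, -1, 0, -1, 3, 2, 2, 2]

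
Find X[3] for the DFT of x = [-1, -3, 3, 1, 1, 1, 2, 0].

X[3] = Σ(n=0 to 7) x[n] · ω_8^(3n) where ω_8 = e^(-2πi/8)
= (-1)·ω_8^0 + (-3)·ω_8^3 + (3)·ω_8^6 + (1)·ω_8^9 + (1)·ω_8^12 + (1)·ω_8^15 + (2)·ω_8^18 + (0)·ω_8^21

X[3] = 1.5355+3.1213i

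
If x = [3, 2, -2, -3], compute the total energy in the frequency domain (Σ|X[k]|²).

Parseval: Σ|x[n]|² = (1/N)Σ|X[k]|², so Σ|X[k]|² = N·Σ|x[n]|² = 4·26.0000

Σ|X[k]|² = N·Σ|x[n]|² = 4·26.0000 = 104.0000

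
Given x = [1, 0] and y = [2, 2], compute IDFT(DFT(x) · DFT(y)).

(x ⊛ y)[n] = Σ(m=0 to 1) x[m] · y[(n-m) mod 2]

Computing each output sample:
(x ⊛ y)[0] = 2
(x ⊛ y)[1] = 2

x ⊛ y = [2, 2]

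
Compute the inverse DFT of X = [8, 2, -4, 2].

x[n] = (1/4) Σ(k=0 to 3) X[k] · e^(2πikn/4)

Computing each x[n]:
x[0] = 2
x[1] = 3
x[2] = 0
x[3] = 3

x = [2, 3, 0, 3]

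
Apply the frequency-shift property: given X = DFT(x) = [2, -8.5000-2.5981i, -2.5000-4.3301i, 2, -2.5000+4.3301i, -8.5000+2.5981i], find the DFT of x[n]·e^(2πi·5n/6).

Modulation property: DFT(ω_6^(-5n)·x[n]) = X[(k-5) mod 6], so circularly shift X by 5 positions.

X[k-5] = [-8.5000-2.5981i, -2.5000-4.3301i, 2, -2.5000+4.3301i, -8.5000+2.5981i, 2]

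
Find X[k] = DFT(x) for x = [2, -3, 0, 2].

X[k] = Σ(n=0 to 3) x[n] · ω_4^(nk)
where ω_4 = e^(-2πi/4)

Computing each X[k]:
X[0] = 1
X[1] = 2+5i
X[2] = 3
X[3] = 2-5i

X = [1, 2+5i, 3, 2-5i]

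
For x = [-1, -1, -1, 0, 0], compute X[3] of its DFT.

X[3] = Σ(n=0 to 4) x[n] · ω_5^(3n) where ω_5 = e^(-2πi/5)
= (-1)·ω_5^0 + (-1)·ω_5^3 + (-1)·ω_5^6 + (0)·ω_5^9 + (0)·ω_5^12

X[3] = -0.5000+0.3633i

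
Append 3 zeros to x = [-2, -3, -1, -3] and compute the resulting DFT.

Original 4-point DFT: [-9, -1, 3, -1]
Zero-padded 7-point DFT provides frequency interpolation.

DFT_7([x, 0, ...]) = [-9, -0.9450+4.6221i, -2.3019+0.1454i, 0.7470+3.4446i, 0.7470-3.4446i, -2.3019-0.1454i, -0.9450-4.6221i]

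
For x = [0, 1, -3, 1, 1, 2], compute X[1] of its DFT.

X[1] = Σ(n=0 to 5) x[n] · ω_6^(1n) where ω_6 = e^(-2πi/6)
= (0)·ω_6^0 + (1)·ω_6^1 + (-3)·ω_6^2 + (1)·ω_6^3 + (1)·ω_6^4 + (2)·ω_6^5

X[1] = 1.5000+4.3301i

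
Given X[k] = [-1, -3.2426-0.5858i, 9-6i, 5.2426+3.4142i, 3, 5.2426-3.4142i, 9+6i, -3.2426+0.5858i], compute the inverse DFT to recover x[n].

x[n] = (1/8) Σ(k=0 to 7) X[k] · e^(2πikn/8)

Computing each x[n]:
x[0] = 3
x[1] = -1
x[2] = -1
x[3] = -1
x[4] = 2
x[5] = 3
x[6] = -3
x[7] = -3

x = [3, -1, -1, -1, 2, 3, -3, -3]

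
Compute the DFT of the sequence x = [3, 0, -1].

X[k] = Σ(n=0 to 2) x[n] · ω_3^(nk)
where ω_3 = e^(-2πi/3)

Computing each X[k]:
X[0] = 2
X[1] = 3.5000-0.8660i
X[2] = 3.5000+0.8660i

X = [2, 3.5000-0.8660i, 3.5000+0.8660i]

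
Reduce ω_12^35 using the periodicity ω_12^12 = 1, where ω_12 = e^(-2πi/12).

Since ω_12^12 = 1, powers reduce modulo 12.
35 mod 12 = 11
So ω_12^35 = ω_12^11 = e^(-2πi·11/12)

ω_12^35 = ω_12^11 = 0.8660+0.5000i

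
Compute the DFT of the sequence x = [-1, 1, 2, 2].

X[k] = Σ(n=0 to 3) x[n] · ω_4^(nk)
where ω_4 = e^(-2πi/4)

Computing each X[k]:
X[0] = 4
X[1] = -3+1i
X[2] = -2
X[3] = -3-1i

X = [4, -3+1i, -2, -3-1i]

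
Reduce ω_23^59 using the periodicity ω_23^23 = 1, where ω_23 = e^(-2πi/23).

Since ω_23^23 = 1, powers reduce modulo 23.
59 mod 23 = 13
So ω_23^59 = ω_23^13 = e^(-2πi·13/23)

ω_23^59 = ω_23^13 = -0.9172+0.3984i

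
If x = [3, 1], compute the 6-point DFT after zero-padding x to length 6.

Original 2-point DFT: [4, 2]
Zero-padded 6-point DFT provides frequency interpolation.

DFT_6([x, 0, ...]) = [4, 3.5000-0.8660i, 2.5000-0.8660i, 2, 2.5000+0.8660i, 3.5000+0.8660i]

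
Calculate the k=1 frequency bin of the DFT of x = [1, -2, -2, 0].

X[1] = Σ(n=0 to 3) x[n] · ω_4^(1n) where ω_4 = e^(-2πi/4)
= (1)·ω_4^0 + (-2)·ω_4^1 + (-2)·ω_4^2 + (0)·ω_4^3

X[1] = 3+2i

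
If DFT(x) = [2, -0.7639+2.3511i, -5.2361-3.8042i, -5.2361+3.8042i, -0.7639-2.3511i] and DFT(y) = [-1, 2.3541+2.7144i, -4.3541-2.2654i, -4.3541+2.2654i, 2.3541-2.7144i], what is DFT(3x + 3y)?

By linearity: DFT(3x + 3y) = 3·DFT(x) + 3·DFT(y)
= 3·[2, -0.7639+2.3511i, -5.2361-3.8042i, -5.2361+3.8042i, -0.7639-2.3511i] + 3·[-1, 2.3541+2.7144i, -4.3541-2.2654i, -4.3541+2.2654i, 2.3541-2.7144i]

Computing element-wise:
Z[0] = 3·(2) + 3·(-1) = 3
Z[1] = 3·(-0.7639+2.3511i) + 3·(2.3541+2.7144i) = 4.7706+15.1965i
Z[2] = 3·(-5.2361-3.8042i) + 3·(-4.3541-2.2654i) = -28.7706-18.2088i
Z[3] = 3·(-5.2361+3.8042i) + 3·(-4.3541+2.2654i) = -28.7706+18.2088i
Z[4] = 3·(-0.7639-2.3511i) + 3·(2.3541-2.7144i) = 4.7706-15.1965i

DFT(3x + 3y) = 3·X + 3·Y = [3, 4.7706+15.1965i, -28.7706-18.2088i, -28.7706+18.2088i, 4.7706-15.1965i]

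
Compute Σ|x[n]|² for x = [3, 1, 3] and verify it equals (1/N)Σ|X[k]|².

Time domain:
Σ|x[n]|² = |3|² + |1|² + |3|² = 19.0000

Frequency domain:
(1/3)Σ|X[k]|² = (1/3)(|7|² + |1.0000+1.7321i|² + |1.0000-1.7321i|²) = (1/3)·57.0000 = 19.0000

Both sides agree, confirming Parseval's theorem.

Σ|x[n]|² = (1/N)Σ|X[k]|² = 19.0000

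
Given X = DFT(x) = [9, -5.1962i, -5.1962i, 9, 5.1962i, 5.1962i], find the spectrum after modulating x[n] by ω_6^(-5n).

Modulation property: DFT(ω_6^(-5n)·x[n]) = X[(k-5) mod 6], so circularly shift X by 5 positions.

X[k-5] = [-5.1962i, -5.1962i, 9, 5.1962i, 5.1962i, 9]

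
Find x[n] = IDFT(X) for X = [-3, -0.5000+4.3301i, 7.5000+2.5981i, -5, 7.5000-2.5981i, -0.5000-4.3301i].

x[n] = (1/6) Σ(k=0 to 5) X[k] · e^(2πikn/6)

Computing each x[n]:
x[0] = 1
x[1] = -3
x[2] = -3
x[3] = 3
x[4] = -2
x[5] = 1

x = [1, -3, -3, 3, -2, 1]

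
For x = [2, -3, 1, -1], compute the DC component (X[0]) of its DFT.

X[0] = Σ(n=0 to 3) x[n] · ω_4^0 = Σ x[n]
= (2) + (-3) + (1) + (-1)

X[0] = -1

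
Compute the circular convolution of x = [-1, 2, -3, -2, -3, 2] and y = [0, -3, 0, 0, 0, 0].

(x ⊛ y)[n] = Σ(m=0 to 5) x[m] · y[(n-m) mod 6]

Computing each output sample:
(x ⊛ y)[0] = -6
(x ⊛ y)[1] = 3
(x ⊛ y)[2] = -6
(x ⊛ y)[3] = 9
(x ⊛ y)[4] = 6
(x ⊛ y)[5] = 9

x ⊛ y = [-6, 3, -6, 9, 6, 9]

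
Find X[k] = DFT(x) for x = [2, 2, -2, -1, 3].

X[k] = Σ(n=0 to 4) x[n] · ω_5^(nk)
where ω_5 = e^(-2πi/5)

Computing each X[k]:
X[0] = 4
X[1] = 5.9721+1.5388i
X[2] = -2.9721-0.3633i
X[3] = -2.9721+0.3633i
X[4] = 5.9721-1.5388i

X = [4, 5.9721+1.5388i, -2.9721-0.3633i, -2.9721+0.3633i, 5.9721-1.5388i]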